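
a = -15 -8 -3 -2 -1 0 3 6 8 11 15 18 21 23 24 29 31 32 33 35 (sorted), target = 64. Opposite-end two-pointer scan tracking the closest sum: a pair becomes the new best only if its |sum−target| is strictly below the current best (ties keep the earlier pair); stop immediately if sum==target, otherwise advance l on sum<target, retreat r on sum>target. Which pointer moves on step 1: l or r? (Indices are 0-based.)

l

[0,19] -15+35=20 d=44 * → l++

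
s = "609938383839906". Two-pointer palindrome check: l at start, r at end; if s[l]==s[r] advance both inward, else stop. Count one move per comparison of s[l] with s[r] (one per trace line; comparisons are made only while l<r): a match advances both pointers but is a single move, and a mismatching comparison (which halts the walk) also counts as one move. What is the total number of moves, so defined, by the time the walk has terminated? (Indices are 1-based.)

7 moves

[1,15] '6'=='6' → l++,r--
[2,14] '0'=='0' → l++,r--
[3,13] '9'=='9' → l++,r--
[4,12] '9'=='9' → l++,r--
[5,11] '3'=='3' → l++,r--
[6,10] '8'=='8' → l++,r--
[7,9] '3'=='3' → l++,r--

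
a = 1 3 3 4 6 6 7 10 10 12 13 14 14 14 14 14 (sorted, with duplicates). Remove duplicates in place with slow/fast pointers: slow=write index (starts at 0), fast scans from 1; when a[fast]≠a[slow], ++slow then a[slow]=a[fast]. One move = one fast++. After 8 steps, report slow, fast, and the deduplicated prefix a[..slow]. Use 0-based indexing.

(s=0,f=1) a[fast]=3≠a[slow]=1 write a[1]=3 → slow++,fast++
(s=1,f=2) a[fast]=3=a[slow] dup → fast++
(s=1,f=3) a[fast]=4≠a[slow]=3 write a[2]=4 → slow++,fast++
(s=2,f=4) a[fast]=6≠a[slow]=4 write a[3]=6 → slow++,fast++
(s=3,f=5) a[fast]=6=a[slow] dup → fast++
(s=3,f=6) a[fast]=7≠a[slow]=6 write a[4]=7 → slow++,fast++
(s=4,f=7) a[fast]=10≠a[slow]=7 write a[5]=10 → slow++,fast++
(s=5,f=8) a[fast]=10=a[slow] dup → fast++

slow=5, fast=9, prefix=[1, 3, 4, 6, 7, 10]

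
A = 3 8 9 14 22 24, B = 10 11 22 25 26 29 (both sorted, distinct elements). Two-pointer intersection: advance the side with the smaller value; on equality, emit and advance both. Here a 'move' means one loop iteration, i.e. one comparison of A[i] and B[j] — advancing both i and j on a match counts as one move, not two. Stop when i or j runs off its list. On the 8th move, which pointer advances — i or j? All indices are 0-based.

i

[i=0,j=0] 3<10 → i++
[i=1,j=0] 8<10 → i++
[i=2,j=0] 9<10 → i++
[i=3,j=0] 14>10 → j++
[i=3,j=1] 14>11 → j++
[i=3,j=2] 14<22 → i++
[i=4,j=2] 22==22 emit → i++,j++
[i=5,j=3] 24<25 → i++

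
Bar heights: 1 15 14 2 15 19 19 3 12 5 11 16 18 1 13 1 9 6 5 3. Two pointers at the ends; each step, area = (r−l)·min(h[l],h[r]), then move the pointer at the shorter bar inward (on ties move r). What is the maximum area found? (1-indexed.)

[1,20] min(1,3)*19=19 best=19 * → l++
[2,20] min(15,3)*18=54 best=54 * → r--
[2,19] min(15,5)*17=85 best=85 * → r--
[2,18] min(15,6)*16=96 best=96 * → r--
[2,17] min(15,9)*15=135 best=135 * → r--
[2,16] min(15,1)*14=14 best=135 → r--
[2,15] min(15,13)*13=169 best=169 * → r--
[2,14] min(15,1)*12=12 best=169 → r--
[2,13] min(15,18)*11=165 best=169 → l++
[3,13] min(14,18)*10=140 best=169 → l++
[4,13] min(2,18)*9=18 best=169 → l++
[5,13] min(15,18)*8=120 best=169 → l++
[6,13] min(19,18)*7=126 best=169 → r--
[6,12] min(19,16)*6=96 best=169 → r--
[6,11] min(19,11)*5=55 best=169 → r--
[6,10] min(19,5)*4=20 best=169 → r--
[6,9] min(19,12)*3=36 best=169 → r--
[6,8] min(19,3)*2=6 best=169 → r--
[6,7] min(19,19)*1=19 best=169 → r--

max area = 169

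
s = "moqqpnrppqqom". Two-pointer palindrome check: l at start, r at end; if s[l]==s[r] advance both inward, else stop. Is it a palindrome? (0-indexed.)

not a palindrome (mismatch at 5,7)

l=0 r=12: 'm'=='m', l++,r--
l=1 r=11: 'o'=='o', l++,r--
l=2 r=10: 'q'=='q', l++,r--
l=3 r=9: 'q'=='q', l++,r--
l=4 r=8: 'p'=='p', l++,r--
l=5 r=7: 'n'!='p', stop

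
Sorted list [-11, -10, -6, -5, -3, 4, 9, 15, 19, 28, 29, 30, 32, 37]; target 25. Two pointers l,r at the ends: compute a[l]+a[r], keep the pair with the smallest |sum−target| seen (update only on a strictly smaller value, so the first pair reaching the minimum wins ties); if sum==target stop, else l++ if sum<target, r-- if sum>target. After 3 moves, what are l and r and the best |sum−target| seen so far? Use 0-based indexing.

l=2, r=12, best |Δ|=1

l=0 r=13: -11+37=26 d=1 *, r--
l=0 r=12: -11+32=21 d=4, l++
l=1 r=12: -10+32=22 d=3, l++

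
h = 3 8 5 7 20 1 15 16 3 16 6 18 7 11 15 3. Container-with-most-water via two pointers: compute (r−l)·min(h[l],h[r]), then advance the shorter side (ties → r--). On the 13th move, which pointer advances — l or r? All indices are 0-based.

r

[0,15] min(3,3)*15=45 best=45 * → r--
[0,14] min(3,15)*14=42 best=45 → l++
[1,14] min(8,15)*13=104 best=104 * → l++
[2,14] min(5,15)*12=60 best=104 → l++
[3,14] min(7,15)*11=77 best=104 → l++
[4,14] min(20,15)*10=150 best=150 * → r--
[4,13] min(20,11)*9=99 best=150 → r--
[4,12] min(20,7)*8=56 best=150 → r--
[4,11] min(20,18)*7=126 best=150 → r--
[4,10] min(20,6)*6=36 best=150 → r--
[4,9] min(20,16)*5=80 best=150 → r--
[4,8] min(20,3)*4=12 best=150 → r--
[4,7] min(20,16)*3=48 best=150 → r--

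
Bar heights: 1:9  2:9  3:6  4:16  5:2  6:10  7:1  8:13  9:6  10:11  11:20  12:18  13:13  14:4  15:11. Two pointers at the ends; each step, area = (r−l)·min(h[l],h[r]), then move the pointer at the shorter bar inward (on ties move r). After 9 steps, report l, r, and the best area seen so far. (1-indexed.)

l=7, r=12, best area=128

[1,15] min(9,11)*14=126 best=126 * → l++
[2,15] min(9,11)*13=117 best=126 → l++
[3,15] min(6,11)*12=72 best=126 → l++
[4,15] min(16,11)*11=121 best=126 → r--
[4,14] min(16,4)*10=40 best=126 → r--
[4,13] min(16,13)*9=117 best=126 → r--
[4,12] min(16,18)*8=128 best=128 * → l++
[5,12] min(2,18)*7=14 best=128 → l++
[6,12] min(10,18)*6=60 best=128 → l++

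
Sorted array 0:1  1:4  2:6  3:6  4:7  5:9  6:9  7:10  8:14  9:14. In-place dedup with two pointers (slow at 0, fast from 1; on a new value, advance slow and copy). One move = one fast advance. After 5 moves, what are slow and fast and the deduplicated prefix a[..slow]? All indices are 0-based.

(s=0,f=1) a[fast]=4≠a[slow]=1 write a[1]=4 → slow++,fast++
(s=1,f=2) a[fast]=6≠a[slow]=4 write a[2]=6 → slow++,fast++
(s=2,f=3) a[fast]=6=a[slow] dup → fast++
(s=2,f=4) a[fast]=7≠a[slow]=6 write a[3]=7 → slow++,fast++
(s=3,f=5) a[fast]=9≠a[slow]=7 write a[4]=9 → slow++,fast++

slow=4, fast=6, prefix=[1, 4, 6, 7, 9]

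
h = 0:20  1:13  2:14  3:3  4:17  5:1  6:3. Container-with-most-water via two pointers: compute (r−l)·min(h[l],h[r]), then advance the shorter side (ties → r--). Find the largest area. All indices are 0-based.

[0,6] min(20,3)*6=18 best=18 * → r--
[0,5] min(20,1)*5=5 best=18 → r--
[0,4] min(20,17)*4=68 best=68 * → r--
[0,3] min(20,3)*3=9 best=68 → r--
[0,2] min(20,14)*2=28 best=68 → r--
[0,1] min(20,13)*1=13 best=68 → r--

max area = 68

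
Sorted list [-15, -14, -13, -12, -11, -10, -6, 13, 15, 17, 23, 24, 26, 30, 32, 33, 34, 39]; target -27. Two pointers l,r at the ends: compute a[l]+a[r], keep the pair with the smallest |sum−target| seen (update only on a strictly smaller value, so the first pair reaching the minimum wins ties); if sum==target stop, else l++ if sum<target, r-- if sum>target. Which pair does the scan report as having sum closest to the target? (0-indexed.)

pair (-15, -12) with sum -27 (|Δ|=0)

[0,17] -15+39=24 d=51 * → r--
[0,16] -15+34=19 d=46 * → r--
[0,15] -15+33=18 d=45 * → r--
[0,14] -15+32=17 d=44 * → r--
[0,13] -15+30=15 d=42 * → r--
[0,12] -15+26=11 d=38 * → r--
[0,11] -15+24=9 d=36 * → r--
[0,10] -15+23=8 d=35 * → r--
[0,9] -15+17=2 d=29 * → r--
[0,8] -15+15=0 d=27 * → r--
[0,7] -15+13=-2 d=25 * → r--
[0,6] -15+-6=-21 d=6 * → r--
[0,5] -15+-10=-25 d=2 * → r--
[0,4] -15+-11=-26 d=1 * → r--
[0,3] -15+-12=-27 d=0 * → stop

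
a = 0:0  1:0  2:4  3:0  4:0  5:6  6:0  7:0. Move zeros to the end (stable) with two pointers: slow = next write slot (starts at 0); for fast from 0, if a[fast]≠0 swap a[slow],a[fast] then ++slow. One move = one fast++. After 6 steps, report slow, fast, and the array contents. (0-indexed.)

slow=2, fast=6, a=[4, 6, 0, 0, 0, 0, 0, 0]

(s=0,f=0) a[fast]=0 → fast++
(s=0,f=1) a[fast]=0 → fast++
(s=0,f=2) a[fast]=4≠0 swap→a[0]=4 → slow++,fast++
(s=1,f=3) a[fast]=0 → fast++
(s=1,f=4) a[fast]=0 → fast++
(s=1,f=5) a[fast]=6≠0 swap→a[1]=6 → slow++,fast++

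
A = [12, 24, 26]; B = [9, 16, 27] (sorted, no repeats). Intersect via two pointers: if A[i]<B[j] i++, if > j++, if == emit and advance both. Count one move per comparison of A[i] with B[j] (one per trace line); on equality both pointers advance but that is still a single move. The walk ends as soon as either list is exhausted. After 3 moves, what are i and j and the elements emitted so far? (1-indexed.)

[i=1,j=1] 12>9 → j++
[i=1,j=2] 12<16 → i++
[i=2,j=2] 24>16 → j++

i=2, j=3, emitted=[]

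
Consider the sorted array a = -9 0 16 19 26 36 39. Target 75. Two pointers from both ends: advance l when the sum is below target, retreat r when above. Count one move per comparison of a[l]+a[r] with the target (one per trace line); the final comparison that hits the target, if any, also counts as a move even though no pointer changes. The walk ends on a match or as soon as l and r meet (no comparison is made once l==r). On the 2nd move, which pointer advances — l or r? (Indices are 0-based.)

l

[0,6] -9+39=30 <75 → l++
[1,6] 0+39=39 <75 → l++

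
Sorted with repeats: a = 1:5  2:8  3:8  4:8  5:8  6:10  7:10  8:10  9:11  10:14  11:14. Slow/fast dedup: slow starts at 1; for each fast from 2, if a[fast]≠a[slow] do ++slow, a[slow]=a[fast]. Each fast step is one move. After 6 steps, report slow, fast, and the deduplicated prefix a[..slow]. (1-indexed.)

(s=1,f=2) a[fast]=8≠a[slow]=5 write a[2]=8 → slow++,fast++
(s=2,f=3) a[fast]=8=a[slow] dup → fast++
(s=2,f=4) a[fast]=8=a[slow] dup → fast++
(s=2,f=5) a[fast]=8=a[slow] dup → fast++
(s=2,f=6) a[fast]=10≠a[slow]=8 write a[3]=10 → slow++,fast++
(s=3,f=7) a[fast]=10=a[slow] dup → fast++

slow=3, fast=8, prefix=[5, 8, 10]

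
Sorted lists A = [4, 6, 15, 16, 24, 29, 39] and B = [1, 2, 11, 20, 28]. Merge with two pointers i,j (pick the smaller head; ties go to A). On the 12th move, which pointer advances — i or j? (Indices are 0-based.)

i

[i=0,j=0] A[i]=4>B[j]=1 take 1 → j++
[i=0,j=1] A[i]=4>B[j]=2 take 2 → j++
[i=0,j=2] A[i]=4<=B[j]=11 take 4 → i++
[i=1,j=2] A[i]=6<=B[j]=11 take 6 → i++
[i=2,j=2] A[i]=15>B[j]=11 take 11 → j++
[i=2,j=3] A[i]=15<=B[j]=20 take 15 → i++
[i=3,j=3] A[i]=16<=B[j]=20 take 16 → i++
[i=4,j=3] A[i]=24>B[j]=20 take 20 → j++
[i=4,j=4] A[i]=24<=B[j]=28 take 24 → i++
[i=5,j=4] A[i]=29>B[j]=28 take 28 → j++
[i=5,j=5] B done, take A[i]=29 → i++
[i=6,j=5] B done, take A[i]=39 → i++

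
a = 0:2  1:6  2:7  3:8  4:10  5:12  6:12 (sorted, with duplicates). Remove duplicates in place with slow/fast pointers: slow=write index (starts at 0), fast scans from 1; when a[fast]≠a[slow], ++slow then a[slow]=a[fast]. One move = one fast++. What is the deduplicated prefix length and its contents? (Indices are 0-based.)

length 6; prefix = [2, 6, 7, 8, 10, 12]

(s=0,f=1) a[fast]=6≠a[slow]=2 write a[1]=6 → slow++,fast++
(s=1,f=2) a[fast]=7≠a[slow]=6 write a[2]=7 → slow++,fast++
(s=2,f=3) a[fast]=8≠a[slow]=7 write a[3]=8 → slow++,fast++
(s=3,f=4) a[fast]=10≠a[slow]=8 write a[4]=10 → slow++,fast++
(s=4,f=5) a[fast]=12≠a[slow]=10 write a[5]=12 → slow++,fast++
(s=5,f=6) a[fast]=12=a[slow] dup → fast++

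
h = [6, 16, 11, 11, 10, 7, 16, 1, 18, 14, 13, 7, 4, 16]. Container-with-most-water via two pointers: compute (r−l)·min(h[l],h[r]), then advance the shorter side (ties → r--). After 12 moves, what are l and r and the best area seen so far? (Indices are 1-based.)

[1,14] min(6,16)*13=78 best=78 * → l++
[2,14] min(16,16)*12=192 best=192 * → r--
[2,13] min(16,4)*11=44 best=192 → r--
[2,12] min(16,7)*10=70 best=192 → r--
[2,11] min(16,13)*9=117 best=192 → r--
[2,10] min(16,14)*8=112 best=192 → r--
[2,9] min(16,18)*7=112 best=192 → l++
[3,9] min(11,18)*6=66 best=192 → l++
[4,9] min(11,18)*5=55 best=192 → l++
[5,9] min(10,18)*4=40 best=192 → l++
[6,9] min(7,18)*3=21 best=192 → l++
[7,9] min(16,18)*2=32 best=192 → l++

l=8, r=9, best area=192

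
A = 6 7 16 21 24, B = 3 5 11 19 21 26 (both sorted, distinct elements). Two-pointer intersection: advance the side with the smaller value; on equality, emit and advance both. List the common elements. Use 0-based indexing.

intersection = [21]

i=0 j=0: 6>3, j++
i=0 j=1: 6>5, j++
i=0 j=2: 6<11, i++
i=1 j=2: 7<11, i++
i=2 j=2: 16>11, j++
i=2 j=3: 16<19, i++
i=3 j=3: 21>19, j++
i=3 j=4: 21==21 emit, i++,j++
i=4 j=5: 24<26, i++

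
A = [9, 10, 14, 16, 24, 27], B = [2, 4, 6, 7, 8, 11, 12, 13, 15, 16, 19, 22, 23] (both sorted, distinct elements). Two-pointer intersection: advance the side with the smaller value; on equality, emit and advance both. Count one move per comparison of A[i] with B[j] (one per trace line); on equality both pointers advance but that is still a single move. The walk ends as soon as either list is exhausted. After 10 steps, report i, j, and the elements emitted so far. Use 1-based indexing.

[i=1,j=1] 9>2 → j++
[i=1,j=2] 9>4 → j++
[i=1,j=3] 9>6 → j++
[i=1,j=4] 9>7 → j++
[i=1,j=5] 9>8 → j++
[i=1,j=6] 9<11 → i++
[i=2,j=6] 10<11 → i++
[i=3,j=6] 14>11 → j++
[i=3,j=7] 14>12 → j++
[i=3,j=8] 14>13 → j++

i=3, j=9, emitted=[]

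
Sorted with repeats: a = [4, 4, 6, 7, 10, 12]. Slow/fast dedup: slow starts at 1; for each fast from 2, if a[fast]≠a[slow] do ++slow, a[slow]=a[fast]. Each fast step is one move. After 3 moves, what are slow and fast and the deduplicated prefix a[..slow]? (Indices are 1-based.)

slow=3, fast=5, prefix=[4, 6, 7]

(s=1,f=2) a[fast]=4=a[slow] dup → fast++
(s=1,f=3) a[fast]=6≠a[slow]=4 write a[2]=6 → slow++,fast++
(s=2,f=4) a[fast]=7≠a[slow]=6 write a[3]=7 → slow++,fast++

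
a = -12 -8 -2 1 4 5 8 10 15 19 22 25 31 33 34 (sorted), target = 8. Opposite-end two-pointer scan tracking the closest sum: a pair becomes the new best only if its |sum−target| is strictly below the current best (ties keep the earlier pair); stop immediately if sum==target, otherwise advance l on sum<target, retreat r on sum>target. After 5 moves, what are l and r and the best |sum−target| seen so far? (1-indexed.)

[1,15] -12+34=22 d=14 * → r--
[1,14] -12+33=21 d=13 * → r--
[1,13] -12+31=19 d=11 * → r--
[1,12] -12+25=13 d=5 * → r--
[1,11] -12+22=10 d=2 * → r--

l=1, r=10, best |Δ|=2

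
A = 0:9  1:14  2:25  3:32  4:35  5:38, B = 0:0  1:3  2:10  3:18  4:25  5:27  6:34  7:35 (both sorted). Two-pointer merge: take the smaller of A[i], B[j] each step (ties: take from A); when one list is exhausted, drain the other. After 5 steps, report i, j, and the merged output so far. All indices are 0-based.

i=2, j=3, merged so far=[0, 3, 9, 10, 14]

i=0 j=0: A[i]=9>B[j]=0 take 0, j++
i=0 j=1: A[i]=9>B[j]=3 take 3, j++
i=0 j=2: A[i]=9<=B[j]=10 take 9, i++
i=1 j=2: A[i]=14>B[j]=10 take 10, j++
i=1 j=3: A[i]=14<=B[j]=18 take 14, i++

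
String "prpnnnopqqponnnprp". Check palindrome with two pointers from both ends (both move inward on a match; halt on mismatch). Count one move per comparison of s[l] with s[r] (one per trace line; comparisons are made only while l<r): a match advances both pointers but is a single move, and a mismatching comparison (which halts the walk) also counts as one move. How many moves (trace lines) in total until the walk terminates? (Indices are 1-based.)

l=1 r=18: 'p'=='p', l++,r--
l=2 r=17: 'r'=='r', l++,r--
l=3 r=16: 'p'=='p', l++,r--
l=4 r=15: 'n'=='n', l++,r--
l=5 r=14: 'n'=='n', l++,r--
l=6 r=13: 'n'=='n', l++,r--
l=7 r=12: 'o'=='o', l++,r--
l=8 r=11: 'p'=='p', l++,r--
l=9 r=10: 'q'=='q', l++,r--

9 moves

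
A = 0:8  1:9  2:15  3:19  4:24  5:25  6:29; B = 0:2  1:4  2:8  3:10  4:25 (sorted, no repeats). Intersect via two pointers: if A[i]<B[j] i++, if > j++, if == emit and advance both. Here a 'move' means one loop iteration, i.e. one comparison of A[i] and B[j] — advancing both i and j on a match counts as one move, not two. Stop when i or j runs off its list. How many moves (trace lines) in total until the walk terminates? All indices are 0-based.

i=0 j=0: 8>2, j++
i=0 j=1: 8>4, j++
i=0 j=2: 8==8 emit, i++,j++
i=1 j=3: 9<10, i++
i=2 j=3: 15>10, j++
i=2 j=4: 15<25, i++
i=3 j=4: 19<25, i++
i=4 j=4: 24<25, i++
i=5 j=4: 25==25 emit, i++,j++

9 moves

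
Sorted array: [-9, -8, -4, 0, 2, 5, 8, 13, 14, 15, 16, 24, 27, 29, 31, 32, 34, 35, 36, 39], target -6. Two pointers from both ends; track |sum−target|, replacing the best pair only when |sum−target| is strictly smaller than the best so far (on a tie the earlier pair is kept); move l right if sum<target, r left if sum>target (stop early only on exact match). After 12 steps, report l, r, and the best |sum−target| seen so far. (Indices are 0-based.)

l=0, r=7, best |Δ|=11

l=0 r=19: -9+39=30 d=36 *, r--
l=0 r=18: -9+36=27 d=33 *, r--
l=0 r=17: -9+35=26 d=32 *, r--
l=0 r=16: -9+34=25 d=31 *, r--
l=0 r=15: -9+32=23 d=29 *, r--
l=0 r=14: -9+31=22 d=28 *, r--
l=0 r=13: -9+29=20 d=26 *, r--
l=0 r=12: -9+27=18 d=24 *, r--
l=0 r=11: -9+24=15 d=21 *, r--
l=0 r=10: -9+16=7 d=13 *, r--
l=0 r=9: -9+15=6 d=12 *, r--
l=0 r=8: -9+14=5 d=11 *, r--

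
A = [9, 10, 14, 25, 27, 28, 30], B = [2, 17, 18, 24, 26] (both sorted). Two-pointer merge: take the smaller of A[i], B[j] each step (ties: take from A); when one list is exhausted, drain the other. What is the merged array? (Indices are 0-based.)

[2, 9, 10, 14, 17, 18, 24, 25, 26, 27, 28, 30]

[i=0,j=0] A[i]=9>B[j]=2 take 2 → j++
[i=0,j=1] A[i]=9<=B[j]=17 take 9 → i++
[i=1,j=1] A[i]=10<=B[j]=17 take 10 → i++
[i=2,j=1] A[i]=14<=B[j]=17 take 14 → i++
[i=3,j=1] A[i]=25>B[j]=17 take 17 → j++
[i=3,j=2] A[i]=25>B[j]=18 take 18 → j++
[i=3,j=3] A[i]=25>B[j]=24 take 24 → j++
[i=3,j=4] A[i]=25<=B[j]=26 take 25 → i++
[i=4,j=4] A[i]=27>B[j]=26 take 26 → j++
[i=4,j=5] B done, take A[i]=27 → i++
[i=5,j=5] B done, take A[i]=28 → i++
[i=6,j=5] B done, take A[i]=30 → i++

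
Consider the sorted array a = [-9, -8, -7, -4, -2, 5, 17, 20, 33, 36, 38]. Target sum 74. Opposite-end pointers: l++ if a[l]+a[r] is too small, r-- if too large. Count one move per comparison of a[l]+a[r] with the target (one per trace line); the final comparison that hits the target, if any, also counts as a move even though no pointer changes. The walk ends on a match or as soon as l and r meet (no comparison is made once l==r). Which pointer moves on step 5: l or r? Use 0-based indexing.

l=0 r=10: -9+38=29 <74, l++
l=1 r=10: -8+38=30 <74, l++
l=2 r=10: -7+38=31 <74, l++
l=3 r=10: -4+38=34 <74, l++
l=4 r=10: -2+38=36 <74, l++

l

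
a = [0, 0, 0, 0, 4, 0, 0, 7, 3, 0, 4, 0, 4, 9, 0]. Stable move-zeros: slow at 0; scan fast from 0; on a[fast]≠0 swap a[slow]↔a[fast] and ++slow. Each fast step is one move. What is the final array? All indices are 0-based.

(s=0,f=0) a[fast]=0 → fast++
(s=0,f=1) a[fast]=0 → fast++
(s=0,f=2) a[fast]=0 → fast++
(s=0,f=3) a[fast]=0 → fast++
(s=0,f=4) a[fast]=4≠0 swap→a[0]=4 → slow++,fast++
(s=1,f=5) a[fast]=0 → fast++
(s=1,f=6) a[fast]=0 → fast++
(s=1,f=7) a[fast]=7≠0 swap→a[1]=7 → slow++,fast++
(s=2,f=8) a[fast]=3≠0 swap→a[2]=3 → slow++,fast++
(s=3,f=9) a[fast]=0 → fast++
(s=3,f=10) a[fast]=4≠0 swap→a[3]=4 → slow++,fast++
(s=4,f=11) a[fast]=0 → fast++
(s=4,f=12) a[fast]=4≠0 swap→a[4]=4 → slow++,fast++
(s=5,f=13) a[fast]=9≠0 swap→a[5]=9 → slow++,fast++
(s=6,f=14) a[fast]=0 → fast++

[4, 7, 3, 4, 4, 9, 0, 0, 0, 0, 0, 0, 0, 0, 0]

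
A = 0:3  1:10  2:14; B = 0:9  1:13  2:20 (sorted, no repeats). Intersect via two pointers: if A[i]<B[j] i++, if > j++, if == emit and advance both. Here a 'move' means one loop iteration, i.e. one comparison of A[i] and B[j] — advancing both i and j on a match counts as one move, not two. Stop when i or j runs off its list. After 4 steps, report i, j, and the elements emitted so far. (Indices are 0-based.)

i=0 j=0: 3<9, i++
i=1 j=0: 10>9, j++
i=1 j=1: 10<13, i++
i=2 j=1: 14>13, j++

i=2, j=2, emitted=[]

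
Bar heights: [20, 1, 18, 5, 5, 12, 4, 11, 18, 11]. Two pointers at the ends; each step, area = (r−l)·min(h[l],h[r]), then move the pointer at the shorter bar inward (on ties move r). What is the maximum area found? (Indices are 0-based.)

max area = 144

[0,9] min(20,11)*9=99 best=99 * → r--
[0,8] min(20,18)*8=144 best=144 * → r--
[0,7] min(20,11)*7=77 best=144 → r--
[0,6] min(20,4)*6=24 best=144 → r--
[0,5] min(20,12)*5=60 best=144 → r--
[0,4] min(20,5)*4=20 best=144 → r--
[0,3] min(20,5)*3=15 best=144 → r--
[0,2] min(20,18)*2=36 best=144 → r--
[0,1] min(20,1)*1=1 best=144 → r--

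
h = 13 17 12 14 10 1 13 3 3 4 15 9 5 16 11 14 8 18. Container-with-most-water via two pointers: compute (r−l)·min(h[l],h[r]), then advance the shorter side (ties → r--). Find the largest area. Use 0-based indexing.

max area = 272

[0,17] min(13,18)*17=221 best=221 * → l++
[1,17] min(17,18)*16=272 best=272 * → l++
[2,17] min(12,18)*15=180 best=272 → l++
[3,17] min(14,18)*14=196 best=272 → l++
[4,17] min(10,18)*13=130 best=272 → l++
[5,17] min(1,18)*12=12 best=272 → l++
[6,17] min(13,18)*11=143 best=272 → l++
[7,17] min(3,18)*10=30 best=272 → l++
[8,17] min(3,18)*9=27 best=272 → l++
[9,17] min(4,18)*8=32 best=272 → l++
[10,17] min(15,18)*7=105 best=272 → l++
[11,17] min(9,18)*6=54 best=272 → l++
[12,17] min(5,18)*5=25 best=272 → l++
[13,17] min(16,18)*4=64 best=272 → l++
[14,17] min(11,18)*3=33 best=272 → l++
[15,17] min(14,18)*2=28 best=272 → l++
[16,17] min(8,18)*1=8 best=272 → l++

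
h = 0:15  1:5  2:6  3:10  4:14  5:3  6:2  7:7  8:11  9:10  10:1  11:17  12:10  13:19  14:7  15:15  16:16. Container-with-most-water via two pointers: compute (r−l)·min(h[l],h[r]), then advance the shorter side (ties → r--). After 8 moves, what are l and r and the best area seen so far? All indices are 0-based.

l=0 r=16: min(15,16)*16=240 best=240 *, l++
l=1 r=16: min(5,16)*15=75 best=240, l++
l=2 r=16: min(6,16)*14=84 best=240, l++
l=3 r=16: min(10,16)*13=130 best=240, l++
l=4 r=16: min(14,16)*12=168 best=240, l++
l=5 r=16: min(3,16)*11=33 best=240, l++
l=6 r=16: min(2,16)*10=20 best=240, l++
l=7 r=16: min(7,16)*9=63 best=240, l++

l=8, r=16, best area=240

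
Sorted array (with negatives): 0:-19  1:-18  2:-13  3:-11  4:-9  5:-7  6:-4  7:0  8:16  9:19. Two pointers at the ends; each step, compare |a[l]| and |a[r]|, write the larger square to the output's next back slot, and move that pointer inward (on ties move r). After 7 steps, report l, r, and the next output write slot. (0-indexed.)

l=0 r=9: |-19|<=|19| out[9]=361, r--
l=0 r=8: |-19|>|16| out[8]=361, l++
l=1 r=8: |-18|>|16| out[7]=324, l++
l=2 r=8: |-13|<=|16| out[6]=256, r--
l=2 r=7: |-13|>|0| out[5]=169, l++
l=3 r=7: |-11|>|0| out[4]=121, l++
l=4 r=7: |-9|>|0| out[3]=81, l++

l=5, r=7, next write slot=2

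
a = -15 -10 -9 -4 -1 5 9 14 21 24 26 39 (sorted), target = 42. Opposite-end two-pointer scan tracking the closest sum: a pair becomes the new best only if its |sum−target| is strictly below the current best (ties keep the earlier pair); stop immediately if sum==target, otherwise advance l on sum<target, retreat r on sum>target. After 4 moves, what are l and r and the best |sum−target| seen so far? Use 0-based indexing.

[0,11] -15+39=24 d=18 * → l++
[1,11] -10+39=29 d=13 * → l++
[2,11] -9+39=30 d=12 * → l++
[3,11] -4+39=35 d=7 * → l++

l=4, r=11, best |Δ|=7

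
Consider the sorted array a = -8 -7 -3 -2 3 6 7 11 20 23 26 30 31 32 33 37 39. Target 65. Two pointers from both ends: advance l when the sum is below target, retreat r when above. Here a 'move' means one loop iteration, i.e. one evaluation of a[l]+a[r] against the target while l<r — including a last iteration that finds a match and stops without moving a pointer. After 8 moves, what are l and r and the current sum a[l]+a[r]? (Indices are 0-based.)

l=8, r=16, sum=59

[0,16] -8+39=31 <65 → l++
[1,16] -7+39=32 <65 → l++
[2,16] -3+39=36 <65 → l++
[3,16] -2+39=37 <65 → l++
[4,16] 3+39=42 <65 → l++
[5,16] 6+39=45 <65 → l++
[6,16] 7+39=46 <65 → l++
[7,16] 11+39=50 <65 → l++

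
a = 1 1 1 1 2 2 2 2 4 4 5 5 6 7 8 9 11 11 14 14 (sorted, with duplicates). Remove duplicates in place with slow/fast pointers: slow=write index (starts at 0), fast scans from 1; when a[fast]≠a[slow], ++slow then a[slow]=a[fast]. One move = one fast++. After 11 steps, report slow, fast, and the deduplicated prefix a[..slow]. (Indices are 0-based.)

slow=3, fast=12, prefix=[1, 2, 4, 5]

(s=0,f=1) a[fast]=1=a[slow] dup → fast++
(s=0,f=2) a[fast]=1=a[slow] dup → fast++
(s=0,f=3) a[fast]=1=a[slow] dup → fast++
(s=0,f=4) a[fast]=2≠a[slow]=1 write a[1]=2 → slow++,fast++
(s=1,f=5) a[fast]=2=a[slow] dup → fast++
(s=1,f=6) a[fast]=2=a[slow] dup → fast++
(s=1,f=7) a[fast]=2=a[slow] dup → fast++
(s=1,f=8) a[fast]=4≠a[slow]=2 write a[2]=4 → slow++,fast++
(s=2,f=9) a[fast]=4=a[slow] dup → fast++
(s=2,f=10) a[fast]=5≠a[slow]=4 write a[3]=5 → slow++,fast++
(s=3,f=11) a[fast]=5=a[slow] dup → fast++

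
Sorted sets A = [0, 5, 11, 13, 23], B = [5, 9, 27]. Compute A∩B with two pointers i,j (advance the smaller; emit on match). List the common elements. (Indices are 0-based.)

[i=0,j=0] 0<5 → i++
[i=1,j=0] 5==5 emit → i++,j++
[i=2,j=1] 11>9 → j++
[i=2,j=2] 11<27 → i++
[i=3,j=2] 13<27 → i++
[i=4,j=2] 23<27 → i++

intersection = [5]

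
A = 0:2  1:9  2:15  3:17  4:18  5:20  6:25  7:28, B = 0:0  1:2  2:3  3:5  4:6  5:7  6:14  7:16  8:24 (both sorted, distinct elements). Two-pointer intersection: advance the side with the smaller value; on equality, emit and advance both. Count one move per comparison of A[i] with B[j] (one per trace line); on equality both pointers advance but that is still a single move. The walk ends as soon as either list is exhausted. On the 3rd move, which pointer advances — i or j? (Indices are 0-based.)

j

i=0 j=0: 2>0, j++
i=0 j=1: 2==2 emit, i++,j++
i=1 j=2: 9>3, j++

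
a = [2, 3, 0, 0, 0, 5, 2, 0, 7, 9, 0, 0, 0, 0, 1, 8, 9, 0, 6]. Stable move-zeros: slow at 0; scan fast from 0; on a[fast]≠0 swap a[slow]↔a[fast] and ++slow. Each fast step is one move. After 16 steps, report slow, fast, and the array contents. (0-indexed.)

slow=8, fast=16, a=[2, 3, 5, 2, 7, 9, 1, 8, 0, 0, 0, 0, 0, 0, 0, 0, 9, 0, 6]

(s=0,f=0) a[fast]=2≠0 swap→a[0]=2 → slow++,fast++
(s=1,f=1) a[fast]=3≠0 swap→a[1]=3 → slow++,fast++
(s=2,f=2) a[fast]=0 → fast++
(s=2,f=3) a[fast]=0 → fast++
(s=2,f=4) a[fast]=0 → fast++
(s=2,f=5) a[fast]=5≠0 swap→a[2]=5 → slow++,fast++
(s=3,f=6) a[fast]=2≠0 swap→a[3]=2 → slow++,fast++
(s=4,f=7) a[fast]=0 → fast++
(s=4,f=8) a[fast]=7≠0 swap→a[4]=7 → slow++,fast++
(s=5,f=9) a[fast]=9≠0 swap→a[5]=9 → slow++,fast++
(s=6,f=10) a[fast]=0 → fast++
(s=6,f=11) a[fast]=0 → fast++
(s=6,f=12) a[fast]=0 → fast++
(s=6,f=13) a[fast]=0 → fast++
(s=6,f=14) a[fast]=1≠0 swap→a[6]=1 → slow++,fast++
(s=7,f=15) a[fast]=8≠0 swap→a[7]=8 → slow++,fast++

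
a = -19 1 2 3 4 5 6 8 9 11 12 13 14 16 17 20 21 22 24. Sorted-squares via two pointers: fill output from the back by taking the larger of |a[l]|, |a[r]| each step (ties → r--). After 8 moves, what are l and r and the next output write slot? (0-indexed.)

l=0 r=18: |-19|<=|24| out[18]=576, r--
l=0 r=17: |-19|<=|22| out[17]=484, r--
l=0 r=16: |-19|<=|21| out[16]=441, r--
l=0 r=15: |-19|<=|20| out[15]=400, r--
l=0 r=14: |-19|>|17| out[14]=361, l++
l=1 r=14: |1|<=|17| out[13]=289, r--
l=1 r=13: |1|<=|16| out[12]=256, r--
l=1 r=12: |1|<=|14| out[11]=196, r--

l=1, r=11, next write slot=10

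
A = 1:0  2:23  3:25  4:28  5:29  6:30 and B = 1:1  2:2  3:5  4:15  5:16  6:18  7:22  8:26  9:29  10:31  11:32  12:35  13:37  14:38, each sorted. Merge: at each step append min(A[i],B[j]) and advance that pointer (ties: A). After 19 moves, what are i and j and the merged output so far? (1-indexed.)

i=1 j=1: A[i]=0<=B[j]=1 take 0, i++
i=2 j=1: A[i]=23>B[j]=1 take 1, j++
i=2 j=2: A[i]=23>B[j]=2 take 2, j++
i=2 j=3: A[i]=23>B[j]=5 take 5, j++
i=2 j=4: A[i]=23>B[j]=15 take 15, j++
i=2 j=5: A[i]=23>B[j]=16 take 16, j++
i=2 j=6: A[i]=23>B[j]=18 take 18, j++
i=2 j=7: A[i]=23>B[j]=22 take 22, j++
i=2 j=8: A[i]=23<=B[j]=26 take 23, i++
i=3 j=8: A[i]=25<=B[j]=26 take 25, i++
i=4 j=8: A[i]=28>B[j]=26 take 26, j++
i=4 j=9: A[i]=28<=B[j]=29 take 28, i++
i=5 j=9: A[i]=29<=B[j]=29 take 29, i++
i=6 j=9: A[i]=30>B[j]=29 take 29, j++
i=6 j=10: A[i]=30<=B[j]=31 take 30, i++
i=7 j=10: A done, take B[j]=31, j++
i=7 j=11: A done, take B[j]=32, j++
i=7 j=12: A done, take B[j]=35, j++
i=7 j=13: A done, take B[j]=37, j++

i=7, j=14, merged so far=[0, 1, 2, 5, 15, 16, 18, 22, 23, 25, 26, 28, 29, 29, 30, 31, 32, 35, 37]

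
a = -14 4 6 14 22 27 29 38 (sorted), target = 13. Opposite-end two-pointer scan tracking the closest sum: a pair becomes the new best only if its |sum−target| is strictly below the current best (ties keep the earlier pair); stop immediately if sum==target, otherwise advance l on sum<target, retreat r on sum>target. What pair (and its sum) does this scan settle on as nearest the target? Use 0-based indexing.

[0,7] -14+38=24 d=11 * → r--
[0,6] -14+29=15 d=2 * → r--
[0,5] -14+27=13 d=0 * → stop

pair (-14, 27) with sum 13 (|Δ|=0)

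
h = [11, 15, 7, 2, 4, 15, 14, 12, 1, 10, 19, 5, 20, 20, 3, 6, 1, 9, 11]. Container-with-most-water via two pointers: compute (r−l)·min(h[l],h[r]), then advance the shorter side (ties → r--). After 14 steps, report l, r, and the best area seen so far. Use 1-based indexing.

l=10, r=14, best area=198

l=1 r=19: min(11,11)*18=198 best=198 *, r--
l=1 r=18: min(11,9)*17=153 best=198, r--
l=1 r=17: min(11,1)*16=16 best=198, r--
l=1 r=16: min(11,6)*15=90 best=198, r--
l=1 r=15: min(11,3)*14=42 best=198, r--
l=1 r=14: min(11,20)*13=143 best=198, l++
l=2 r=14: min(15,20)*12=180 best=198, l++
l=3 r=14: min(7,20)*11=77 best=198, l++
l=4 r=14: min(2,20)*10=20 best=198, l++
l=5 r=14: min(4,20)*9=36 best=198, l++
l=6 r=14: min(15,20)*8=120 best=198, l++
l=7 r=14: min(14,20)*7=98 best=198, l++
l=8 r=14: min(12,20)*6=72 best=198, l++
l=9 r=14: min(1,20)*5=5 best=198, l++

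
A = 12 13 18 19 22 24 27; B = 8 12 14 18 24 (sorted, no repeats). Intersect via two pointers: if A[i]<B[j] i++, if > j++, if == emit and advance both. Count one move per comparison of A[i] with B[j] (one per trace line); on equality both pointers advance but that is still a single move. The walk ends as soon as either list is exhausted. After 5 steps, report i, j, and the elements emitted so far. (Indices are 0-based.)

i=0 j=0: 12>8, j++
i=0 j=1: 12==12 emit, i++,j++
i=1 j=2: 13<14, i++
i=2 j=2: 18>14, j++
i=2 j=3: 18==18 emit, i++,j++

i=3, j=4, emitted=[12, 18]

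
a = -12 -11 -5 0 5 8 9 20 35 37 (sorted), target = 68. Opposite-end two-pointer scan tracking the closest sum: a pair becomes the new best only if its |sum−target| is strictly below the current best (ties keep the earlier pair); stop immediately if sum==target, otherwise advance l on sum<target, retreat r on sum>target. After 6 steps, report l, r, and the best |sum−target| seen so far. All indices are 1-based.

l=7, r=10, best |Δ|=23

[1,10] -12+37=25 d=43 * → l++
[2,10] -11+37=26 d=42 * → l++
[3,10] -5+37=32 d=36 * → l++
[4,10] 0+37=37 d=31 * → l++
[5,10] 5+37=42 d=26 * → l++
[6,10] 8+37=45 d=23 * → l++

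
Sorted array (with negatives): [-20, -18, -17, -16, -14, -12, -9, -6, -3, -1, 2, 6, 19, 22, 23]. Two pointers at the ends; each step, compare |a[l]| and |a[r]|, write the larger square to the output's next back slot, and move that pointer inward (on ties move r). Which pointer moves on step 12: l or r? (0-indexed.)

l=0 r=14: |-20|<=|23| out[14]=529, r--
l=0 r=13: |-20|<=|22| out[13]=484, r--
l=0 r=12: |-20|>|19| out[12]=400, l++
l=1 r=12: |-18|<=|19| out[11]=361, r--
l=1 r=11: |-18|>|6| out[10]=324, l++
l=2 r=11: |-17|>|6| out[9]=289, l++
l=3 r=11: |-16|>|6| out[8]=256, l++
l=4 r=11: |-14|>|6| out[7]=196, l++
l=5 r=11: |-12|>|6| out[6]=144, l++
l=6 r=11: |-9|>|6| out[5]=81, l++
l=7 r=11: |-6|<=|6| out[4]=36, r--
l=7 r=10: |-6|>|2| out[3]=36, l++

l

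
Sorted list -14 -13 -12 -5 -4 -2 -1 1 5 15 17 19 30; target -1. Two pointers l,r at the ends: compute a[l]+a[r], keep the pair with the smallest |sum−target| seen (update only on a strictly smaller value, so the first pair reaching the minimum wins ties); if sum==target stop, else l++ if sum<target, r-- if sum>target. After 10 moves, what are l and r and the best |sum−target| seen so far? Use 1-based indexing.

l=6, r=8, best |Δ|=1

l=1 r=13: -14+30=16 d=17 *, r--
l=1 r=12: -14+19=5 d=6 *, r--
l=1 r=11: -14+17=3 d=4 *, r--
l=1 r=10: -14+15=1 d=2 *, r--
l=1 r=9: -14+5=-9 d=8, l++
l=2 r=9: -13+5=-8 d=7, l++
l=3 r=9: -12+5=-7 d=6, l++
l=4 r=9: -5+5=0 d=1 *, r--
l=4 r=8: -5+1=-4 d=3, l++
l=5 r=8: -4+1=-3 d=2, l++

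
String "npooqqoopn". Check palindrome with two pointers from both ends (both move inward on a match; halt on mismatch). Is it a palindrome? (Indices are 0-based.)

l=0 r=9: 'n'=='n', l++,r--
l=1 r=8: 'p'=='p', l++,r--
l=2 r=7: 'o'=='o', l++,r--
l=3 r=6: 'o'=='o', l++,r--
l=4 r=5: 'q'=='q', l++,r--

palindrome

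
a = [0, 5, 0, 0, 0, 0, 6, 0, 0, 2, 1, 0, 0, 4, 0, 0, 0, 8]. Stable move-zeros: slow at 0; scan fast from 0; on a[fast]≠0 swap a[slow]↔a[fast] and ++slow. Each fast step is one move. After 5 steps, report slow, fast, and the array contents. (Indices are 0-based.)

slow=1, fast=5, a=[5, 0, 0, 0, 0, 0, 6, 0, 0, 2, 1, 0, 0, 4, 0, 0, 0, 8]

slow=0 fast=0: a[fast]=0, fast++
slow=0 fast=1: a[fast]=5≠0 swap→a[0]=5, slow++,fast++
slow=1 fast=2: a[fast]=0, fast++
slow=1 fast=3: a[fast]=0, fast++
slow=1 fast=4: a[fast]=0, fast++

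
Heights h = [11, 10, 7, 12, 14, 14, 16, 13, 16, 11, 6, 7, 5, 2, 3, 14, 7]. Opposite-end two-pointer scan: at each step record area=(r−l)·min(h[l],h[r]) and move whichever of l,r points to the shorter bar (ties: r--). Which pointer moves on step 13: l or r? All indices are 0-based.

l=0 r=16: min(11,7)*16=112 best=112 *, r--
l=0 r=15: min(11,14)*15=165 best=165 *, l++
l=1 r=15: min(10,14)*14=140 best=165, l++
l=2 r=15: min(7,14)*13=91 best=165, l++
l=3 r=15: min(12,14)*12=144 best=165, l++
l=4 r=15: min(14,14)*11=154 best=165, r--
l=4 r=14: min(14,3)*10=30 best=165, r--
l=4 r=13: min(14,2)*9=18 best=165, r--
l=4 r=12: min(14,5)*8=40 best=165, r--
l=4 r=11: min(14,7)*7=49 best=165, r--
l=4 r=10: min(14,6)*6=36 best=165, r--
l=4 r=9: min(14,11)*5=55 best=165, r--
l=4 r=8: min(14,16)*4=56 best=165, l++

l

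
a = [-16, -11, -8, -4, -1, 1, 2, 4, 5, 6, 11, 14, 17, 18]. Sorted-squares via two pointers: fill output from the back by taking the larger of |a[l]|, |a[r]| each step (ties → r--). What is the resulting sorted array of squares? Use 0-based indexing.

[1, 1, 4, 16, 16, 25, 36, 64, 121, 121, 196, 256, 289, 324]

l=0 r=13: |-16|<=|18| out[13]=324, r--
l=0 r=12: |-16|<=|17| out[12]=289, r--
l=0 r=11: |-16|>|14| out[11]=256, l++
l=1 r=11: |-11|<=|14| out[10]=196, r--
l=1 r=10: |-11|<=|11| out[9]=121, r--
l=1 r=9: |-11|>|6| out[8]=121, l++
l=2 r=9: |-8|>|6| out[7]=64, l++
l=3 r=9: |-4|<=|6| out[6]=36, r--
l=3 r=8: |-4|<=|5| out[5]=25, r--
l=3 r=7: |-4|<=|4| out[4]=16, r--
l=3 r=6: |-4|>|2| out[3]=16, l++
l=4 r=6: |-1|<=|2| out[2]=4, r--
l=4 r=5: |-1|<=|1| out[1]=1, r--
l=4 r=4: |-1|<=|-1| out[0]=1, r--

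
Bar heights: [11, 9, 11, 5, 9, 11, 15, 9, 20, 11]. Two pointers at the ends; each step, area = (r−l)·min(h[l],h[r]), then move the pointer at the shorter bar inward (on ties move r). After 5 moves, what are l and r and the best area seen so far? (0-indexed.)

[0,9] min(11,11)*9=99 best=99 * → r--
[0,8] min(11,20)*8=88 best=99 → l++
[1,8] min(9,20)*7=63 best=99 → l++
[2,8] min(11,20)*6=66 best=99 → l++
[3,8] min(5,20)*5=25 best=99 → l++

l=4, r=8, best area=99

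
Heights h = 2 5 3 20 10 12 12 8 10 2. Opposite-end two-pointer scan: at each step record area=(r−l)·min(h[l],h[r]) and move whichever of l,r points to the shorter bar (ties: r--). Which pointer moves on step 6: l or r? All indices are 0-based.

l=0 r=9: min(2,2)*9=18 best=18 *, r--
l=0 r=8: min(2,10)*8=16 best=18, l++
l=1 r=8: min(5,10)*7=35 best=35 *, l++
l=2 r=8: min(3,10)*6=18 best=35, l++
l=3 r=8: min(20,10)*5=50 best=50 *, r--
l=3 r=7: min(20,8)*4=32 best=50, r--

r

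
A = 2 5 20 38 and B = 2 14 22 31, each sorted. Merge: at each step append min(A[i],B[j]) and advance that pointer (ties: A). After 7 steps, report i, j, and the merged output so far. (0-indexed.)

i=3, j=4, merged so far=[2, 2, 5, 14, 20, 22, 31]

[i=0,j=0] A[i]=2<=B[j]=2 take 2 → i++
[i=1,j=0] A[i]=5>B[j]=2 take 2 → j++
[i=1,j=1] A[i]=5<=B[j]=14 take 5 → i++
[i=2,j=1] A[i]=20>B[j]=14 take 14 → j++
[i=2,j=2] A[i]=20<=B[j]=22 take 20 → i++
[i=3,j=2] A[i]=38>B[j]=22 take 22 → j++
[i=3,j=3] A[i]=38>B[j]=31 take 31 → j++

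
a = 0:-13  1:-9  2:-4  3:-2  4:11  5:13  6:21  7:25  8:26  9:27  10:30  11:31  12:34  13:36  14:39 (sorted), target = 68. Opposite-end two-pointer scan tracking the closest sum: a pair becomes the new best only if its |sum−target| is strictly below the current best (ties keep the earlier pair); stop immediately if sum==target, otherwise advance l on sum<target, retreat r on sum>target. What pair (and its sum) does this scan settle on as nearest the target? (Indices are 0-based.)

[0,14] -13+39=26 d=42 * → l++
[1,14] -9+39=30 d=38 * → l++
[2,14] -4+39=35 d=33 * → l++
[3,14] -2+39=37 d=31 * → l++
[4,14] 11+39=50 d=18 * → l++
[5,14] 13+39=52 d=16 * → l++
[6,14] 21+39=60 d=8 * → l++
[7,14] 25+39=64 d=4 * → l++
[8,14] 26+39=65 d=3 * → l++
[9,14] 27+39=66 d=2 * → l++
[10,14] 30+39=69 d=1 * → r--
[10,13] 30+36=66 d=2 → l++
[11,13] 31+36=67 d=1 → l++
[12,13] 34+36=70 d=2 → r--

pair (30, 39) with sum 69 (|Δ|=1)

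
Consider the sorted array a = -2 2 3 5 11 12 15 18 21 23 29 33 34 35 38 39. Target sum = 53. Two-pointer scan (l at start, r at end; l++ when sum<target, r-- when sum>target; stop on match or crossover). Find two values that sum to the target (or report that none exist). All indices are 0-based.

(15, 38)

[0,15] -2+39=37 <53 → l++
[1,15] 2+39=41 <53 → l++
[2,15] 3+39=42 <53 → l++
[3,15] 5+39=44 <53 → l++
[4,15] 11+39=50 <53 → l++
[5,15] 12+39=51 <53 → l++
[6,15] 15+39=54 >53 → r--
[6,14] 15+38=53 → found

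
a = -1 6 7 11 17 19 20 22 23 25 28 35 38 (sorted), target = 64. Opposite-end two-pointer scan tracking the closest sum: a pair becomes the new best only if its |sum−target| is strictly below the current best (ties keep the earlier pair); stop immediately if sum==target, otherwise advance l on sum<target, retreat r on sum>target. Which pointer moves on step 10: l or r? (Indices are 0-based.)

[0,12] -1+38=37 d=27 * → l++
[1,12] 6+38=44 d=20 * → l++
[2,12] 7+38=45 d=19 * → l++
[3,12] 11+38=49 d=15 * → l++
[4,12] 17+38=55 d=9 * → l++
[5,12] 19+38=57 d=7 * → l++
[6,12] 20+38=58 d=6 * → l++
[7,12] 22+38=60 d=4 * → l++
[8,12] 23+38=61 d=3 * → l++
[9,12] 25+38=63 d=1 * → l++

l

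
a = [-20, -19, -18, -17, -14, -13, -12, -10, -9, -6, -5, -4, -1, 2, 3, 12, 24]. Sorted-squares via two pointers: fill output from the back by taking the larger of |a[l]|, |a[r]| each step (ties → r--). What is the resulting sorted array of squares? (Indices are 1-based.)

[1, 4, 9, 16, 25, 36, 81, 100, 144, 144, 169, 196, 289, 324, 361, 400, 576]

l=1 r=17: |-20|<=|24| out[17]=576, r--
l=1 r=16: |-20|>|12| out[16]=400, l++
l=2 r=16: |-19|>|12| out[15]=361, l++
l=3 r=16: |-18|>|12| out[14]=324, l++
l=4 r=16: |-17|>|12| out[13]=289, l++
l=5 r=16: |-14|>|12| out[12]=196, l++
l=6 r=16: |-13|>|12| out[11]=169, l++
l=7 r=16: |-12|<=|12| out[10]=144, r--
l=7 r=15: |-12|>|3| out[9]=144, l++
l=8 r=15: |-10|>|3| out[8]=100, l++
l=9 r=15: |-9|>|3| out[7]=81, l++
l=10 r=15: |-6|>|3| out[6]=36, l++
l=11 r=15: |-5|>|3| out[5]=25, l++
l=12 r=15: |-4|>|3| out[4]=16, l++
l=13 r=15: |-1|<=|3| out[3]=9, r--
l=13 r=14: |-1|<=|2| out[2]=4, r--
l=13 r=13: |-1|<=|-1| out[1]=1, r--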